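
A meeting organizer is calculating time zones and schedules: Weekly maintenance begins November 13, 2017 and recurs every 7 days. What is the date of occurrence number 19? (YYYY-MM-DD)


First occurrence: 2017-11-13 (occurrence 1)
Each occurrence is 7 days after the previous.
Occurrence 19 is 18 weeks after the first.
18 weeks = 126 days
2017-11-13 + 126 days = 2018-03-19

2018-03-19


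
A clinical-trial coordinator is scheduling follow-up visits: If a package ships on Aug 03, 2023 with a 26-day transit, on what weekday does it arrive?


Start: 2023-08-03 (Thursday)
Step 1 - find target date: add 26 days
  2023-08-03 + 26 days = 2023-08-29
Step 2 - day of week:
  26 mod 7 = 5
  Thursday + 5 days -> Tuesday
Result: Tuesday (2023-08-29)

Tuesday


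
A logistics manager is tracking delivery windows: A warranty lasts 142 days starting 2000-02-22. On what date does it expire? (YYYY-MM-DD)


Start: 2000-02-22
Adding 142 days
Days remaining in February: 7
After February: 135 days still to add
March 2000: 31 days, 104 remaining
April 2000: 30 days, 74 remaining
May 2000: 31 days, 43 remaining
June 2000: 30 days, 13 remaining
Result: 2000-07-13

2000-07-13


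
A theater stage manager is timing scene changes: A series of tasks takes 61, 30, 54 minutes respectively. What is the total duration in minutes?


Durations: 61, 30, 54
Running sum: 61
+ 30 = 91
+ 54 = 145
Total duration: 145 minutes
That is 2 hours and 25 minutes

145


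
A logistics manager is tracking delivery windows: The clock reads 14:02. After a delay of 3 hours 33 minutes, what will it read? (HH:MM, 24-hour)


Start time: 14:02
Adding: 3 hours 33 minutes
Minutes: 2 + 33 = 35
Hours: 14 + 3 + 0 = 17
Result: 17:35

17:35


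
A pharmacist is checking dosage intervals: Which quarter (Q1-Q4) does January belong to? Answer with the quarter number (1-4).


Month: January (month 1)
Q1: January-March (months 1-3)
Q2: April-June (months 4-6)
Q3: July-September (months 7-9)
Q4: October-December (months 10-12)
Month 1 falls in Q1

1


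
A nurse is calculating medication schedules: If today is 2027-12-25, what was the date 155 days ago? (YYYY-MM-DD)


Start: 2027-12-25
Subtracting 155 days
Days already passed in December: 25
After going back through December: 130 more days to subtract
November 2027: 30 days, 100 remaining
October 2027: 31 days, 69 remaining
September 2027: 30 days, 39 remaining
August 2027: 31 days, 8 remaining
Result: 2027-07-23

2027-07-23


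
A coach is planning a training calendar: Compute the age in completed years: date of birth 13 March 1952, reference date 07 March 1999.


Birth: 1952-03-13
Reference: 1999-03-07
Year difference: 1999 - 1952 = 47
Has birthday (03-13) occurred by 03-07? No
Birthday not yet reached this year -> subtract 1
Age in full years: 46

46


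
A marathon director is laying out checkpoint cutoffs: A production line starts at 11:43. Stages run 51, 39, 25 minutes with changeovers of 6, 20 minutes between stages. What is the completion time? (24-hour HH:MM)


Start: 11:43 = 703 min from midnight
  after task 1 (51 min): 12:34
  after break (6 min): 12:40
  after task 2 (39 min): 13:19
  after break (20 min): 13:39
  after task 3 (25 min): 14:04
Total elapsed: 141 minutes
End time: 14:04

14:04


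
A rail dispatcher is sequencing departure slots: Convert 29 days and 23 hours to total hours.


Days: 29
Extra hours: 23
Hours per day: 24
Days to hours: 29 x 24 = 696
Total: 696 + 23 = 719

719


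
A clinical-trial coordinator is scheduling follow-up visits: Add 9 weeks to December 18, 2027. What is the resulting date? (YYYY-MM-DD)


Start: 2027-12-18
Weeks to add: 9
Convert to days: 9 x 7 = 63 days
Add 63 days to 2027-12-18
Result: 2028-02-19

2028-02-19


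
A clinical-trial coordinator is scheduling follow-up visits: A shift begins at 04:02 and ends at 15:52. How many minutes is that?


Start time: 04:02 = 242 minutes from midnight
End time: 15:52 = 952 minutes from midnight
Difference: 952 - 242 = 710 minutes
That is 11 hours and 50 minutes

710


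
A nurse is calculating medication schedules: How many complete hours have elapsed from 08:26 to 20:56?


Start: 08:26
End: 20:56
Hour difference: 20 - 8 = 12 hours
Minute difference: 56 - 26 = 30 minutes
Total minutes: 750
Complete hours: 750 / 60 = 12 (remainder 30)

12


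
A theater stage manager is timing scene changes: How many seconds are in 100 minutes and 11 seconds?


Minutes: 100
Seconds: 11
Convert minutes to seconds: 100 x 60 = 6000
Add remaining seconds: 6000 + 11 = 6011

6011


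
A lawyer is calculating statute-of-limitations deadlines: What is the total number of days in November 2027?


Month: November
Year: 2027
November is a 30-day month
Total: 30 days

30


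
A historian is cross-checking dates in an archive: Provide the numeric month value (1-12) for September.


Calendar month order:
8. August
9. September <--
10. October
September is month number 9

9


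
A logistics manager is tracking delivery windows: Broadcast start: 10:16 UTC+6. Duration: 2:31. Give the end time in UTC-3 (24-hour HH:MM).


Start: 10:16 in UTC+6
Step 1 - add duration:
  minutes: 16 + 31 = 47
  hours: 10 + 2 + 0 = 12
  end in UTC+6: 12:47
Step 2 - convert UTC+6 -> UTC-3:
  offset difference: -3 - (6) = -9 hours
  12 + (-9) = 3 -> mod 24 = 3
Result: 03:47 in UTC-3

03:47


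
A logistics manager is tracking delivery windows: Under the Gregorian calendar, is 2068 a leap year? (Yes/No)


Year: 2068
Divisible by 4? 2068 / 4 = 517.0 -> Yes
Divisible by 100? 2068 / 100 = 20.68 -> No
Divisible by 4 but not 100, so it IS a leap year

Yes


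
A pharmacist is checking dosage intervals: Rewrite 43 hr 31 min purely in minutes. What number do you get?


Hours: 43
Extra minutes: 31
Minutes per hour: 60
Hours to minutes: 43 x 60 = 2580
Total: 2580 + 31 = 2611

2611


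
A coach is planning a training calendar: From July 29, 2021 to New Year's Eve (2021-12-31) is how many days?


Start: July 29, 2021
End: December 31, 2021
Days left in July: 2
August: 31
September: 30
October: 31
November: 30
... plus remaining months
Sum of remaining months: 153
Total: 2 + 153 = 155

155


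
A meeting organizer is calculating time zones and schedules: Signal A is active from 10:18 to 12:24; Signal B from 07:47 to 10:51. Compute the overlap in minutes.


Interval A: [618, 744] minutes from midnight
Interval B: [467, 651] minutes from midnight
Overlap start = max(618, 467) = 618
Overlap end = min(744, 651) = 651
Overlap = 651 - 618 = 33 minutes

33


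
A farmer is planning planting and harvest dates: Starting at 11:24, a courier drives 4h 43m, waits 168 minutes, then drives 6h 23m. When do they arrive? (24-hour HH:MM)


Depart: 11:24
Leg 1: +283 min -> 16:07
Layover: +168 min -> 18:55
Leg 2: +383 min -> 01:18
Total travel: 834 minutes = 13h 54m
Arrival: 01:18

01:18


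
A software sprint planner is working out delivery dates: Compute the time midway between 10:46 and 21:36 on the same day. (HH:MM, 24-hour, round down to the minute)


Start time: 10:46 = 646 minutes from midnight
End time: 21:36 = 1296 minutes from midnight
Sum: 646 + 1296 = 1942
Midpoint: 1942 / 2 = 971 minutes
Convert: 971 / 60 = 16 hours, 11 minutes
Result: 16:11

16:11


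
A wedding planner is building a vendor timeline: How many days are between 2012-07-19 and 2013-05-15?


Start date: 2012-07-19
End date: 2013-05-15
Jul 2012: +13 days
Aug 2012: +31 days
Sep 2012: +30 days
... (8 more months)
Total: 300 days

300


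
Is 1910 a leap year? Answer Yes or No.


Year: 1910
Divisible by 4? 1910 / 4 = 477.5 -> No
Not divisible by 4, so NOT a leap year

No


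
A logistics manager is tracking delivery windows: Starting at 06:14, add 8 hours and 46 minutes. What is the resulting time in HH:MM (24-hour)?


Start time: 06:14
Adding: 8 hours 46 minutes
Minutes: 14 + 46 = 60
Minute overflow: 60 >= 60, so carry 1 hour, minutes = 0
Hours: 6 + 8 + 1 = 15
Result: 15:00

15:00


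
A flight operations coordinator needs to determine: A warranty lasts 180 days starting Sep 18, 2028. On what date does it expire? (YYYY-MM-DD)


Start: 2028-09-18
Adding 180 days
Days remaining in September: 12
After September: 168 days still to add
October 2028: 31 days, 137 remaining
November 2028: 30 days, 107 remaining
December 2028: 31 days, 76 remaining
January 2029: 31 days, 45 remaining
Result: 2029-03-17

2029-03-17


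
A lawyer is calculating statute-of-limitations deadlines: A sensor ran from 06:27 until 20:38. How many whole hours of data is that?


Start: 06:27
End: 20:38
Hour difference: 20 - 6 = 14 hours
Minute difference: 38 - 27 = 11 minutes
Total minutes: 851
Complete hours: 851 / 60 = 14 (remainder 11)

14


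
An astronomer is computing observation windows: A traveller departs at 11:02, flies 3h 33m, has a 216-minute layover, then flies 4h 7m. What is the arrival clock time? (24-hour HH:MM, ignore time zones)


Depart: 11:02
Leg 1: +213 min -> 14:35
Layover: +216 min -> 18:11
Leg 2: +247 min -> 22:18
Total travel: 676 minutes = 11h 16m
Arrival: 22:18

22:18


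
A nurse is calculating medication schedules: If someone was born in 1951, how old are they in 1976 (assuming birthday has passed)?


Birth year: 1951
Current year: 1976
Age = current year - birth year
Age = 1976 - 1951 = 25

25


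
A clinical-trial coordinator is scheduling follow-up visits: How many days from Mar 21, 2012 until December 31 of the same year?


Start: March 21, 2012
End: December 31, 2012
Days left in March: 10
April: 30
May: 31
June: 30
July: 31
... plus remaining months
Sum of remaining months: 275
Total: 10 + 275 = 285

285


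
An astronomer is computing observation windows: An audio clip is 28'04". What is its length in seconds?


Minutes: 28
Seconds: 4
Convert minutes to seconds: 28 x 60 = 1680
Add remaining seconds: 1680 + 4 = 1684

1684


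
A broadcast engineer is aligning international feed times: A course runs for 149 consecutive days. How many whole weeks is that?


Total days: 149
Days per week: 7
Division: 149 / 7 = 21 remainder 2
Complete weeks: 21
Remaining days: 2

21


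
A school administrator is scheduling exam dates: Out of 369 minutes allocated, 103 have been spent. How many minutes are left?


Total budget: 369 minutes
Time used: 103 minutes
Remaining: 369 - 103 = 266 minutes
Percent used: 27.9%
Percent remaining: 72.1%

266


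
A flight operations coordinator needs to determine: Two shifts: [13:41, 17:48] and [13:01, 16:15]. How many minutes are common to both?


Interval A: [821, 1068] minutes from midnight
Interval B: [781, 975] minutes from midnight
Overlap start = max(821, 781) = 821
Overlap end = min(1068, 975) = 975
Overlap = 975 - 821 = 154 minutes

154


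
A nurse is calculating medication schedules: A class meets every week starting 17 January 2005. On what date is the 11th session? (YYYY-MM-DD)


First occurrence: 2005-01-17 (occurrence 1)
Each occurrence is 7 days after the previous.
Occurrence 11 is 10 weeks after the first.
10 weeks = 70 days
2005-01-17 + 70 days = 2005-03-28

2005-03-28


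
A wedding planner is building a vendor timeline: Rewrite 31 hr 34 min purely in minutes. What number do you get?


Hours: 31
Extra minutes: 34
Minutes per hour: 60
Hours to minutes: 31 x 60 = 1860
Total: 1860 + 34 = 1894

1894


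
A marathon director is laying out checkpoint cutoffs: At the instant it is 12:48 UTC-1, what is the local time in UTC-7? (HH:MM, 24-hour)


Local time: 12:48 at UTC-1 (offset -1h)
Target zone: UTC-7 (offset -7h)
Difference: -7 - (-1) = -6 hours
Calculation: 12 + (-6) = 6
Result: 06:48

06:48


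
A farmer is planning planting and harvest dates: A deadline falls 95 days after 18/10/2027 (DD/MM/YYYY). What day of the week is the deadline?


Start: 2027-10-18 (Monday)
Step 1 - find target date: add 95 days
  2027-10-18 + 95 days = 2028-01-21
Step 2 - day of week:
  95 mod 7 = 4
  Monday + 4 days -> Friday
Result: Friday (2028-01-21)

Friday


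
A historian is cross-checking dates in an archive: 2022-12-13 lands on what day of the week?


Date: 2022-12-13
January 1, 2022 is a Saturday
Day of year: 347
Offset from Jan 1: 346 days
346 mod 7 = 3
Result: Tuesday

Tuesday


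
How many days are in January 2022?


Month: January
Year: 2022
January is a 31-day month
Total: 31 days

31


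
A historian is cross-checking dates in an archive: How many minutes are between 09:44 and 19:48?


Start time: 09:44 = 584 minutes from midnight
End time: 19:48 = 1188 minutes from midnight
Difference: 1188 - 584 = 604 minutes
That is 10 hours and 4 minutes

604


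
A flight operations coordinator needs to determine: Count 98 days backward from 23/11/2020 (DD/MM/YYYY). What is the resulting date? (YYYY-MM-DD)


Start: 2020-11-23
Subtracting 98 days
Days already passed in November: 23
After going back through November: 75 more days to subtract
October 2020: 31 days, 44 remaining
September 2020: 30 days, 14 remaining
August 2020 has 31 days, need 14
Result: 2020-08-17

2020-08-17


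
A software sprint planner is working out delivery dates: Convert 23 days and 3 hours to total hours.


Days: 23
Extra hours: 3
Hours per day: 24
Days to hours: 23 x 24 = 552
Total: 552 + 3 = 555

555


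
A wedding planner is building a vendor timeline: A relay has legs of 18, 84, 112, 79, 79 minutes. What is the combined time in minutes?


Durations: 18, 84, 112, 79, 79
Running sum: 18
+ 84 = 102
+ 112 = 214
+ 79 = 293
+ 79 = 372
Total duration: 372 minutes
That is 6 hours and 12 minutes

372


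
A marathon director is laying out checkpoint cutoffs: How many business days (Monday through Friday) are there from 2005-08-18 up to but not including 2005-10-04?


Start: 2005-08-18 (Thursday)
End (exclusive): 2005-10-04 (Tuesday)
Total calendar days: 47
Full weeks: 47 // 7 = 6 -> 30 weekdays
Remaining 5 days starting on Thursday:
  Thu(w), Fri(w), Sat(-), Sun(-), Mon(w) -> 3 weekdays
Total business days: 30 + 3 = 33

33


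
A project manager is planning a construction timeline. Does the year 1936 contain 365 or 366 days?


Year: 1936
Check leap year rules:
Divisible by 4? Yes
Divisible by 100? No
1936 is a leap year
Days: 366

366


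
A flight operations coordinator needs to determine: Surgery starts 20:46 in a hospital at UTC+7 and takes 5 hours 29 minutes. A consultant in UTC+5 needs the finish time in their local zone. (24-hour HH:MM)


Start: 20:46 in UTC+7
Step 1 - add duration:
  minutes: 46 + 29 = 75 (carry 1h)
  hours: 20 + 5 + 1 = 26
  end in UTC+7: 02:15
Step 2 - convert UTC+7 -> UTC+5:
  offset difference: 5 - (7) = -2 hours
  2 + (-2) = 0 -> mod 24 = 0
Result: 00:15 in UTC+5

00:15


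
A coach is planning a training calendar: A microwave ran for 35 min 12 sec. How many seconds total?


Minutes: 35
Extra seconds: 12
Seconds per minute: 60
Minutes to seconds: 35 x 60 = 2100
Total: 2100 + 12 = 2112

2112


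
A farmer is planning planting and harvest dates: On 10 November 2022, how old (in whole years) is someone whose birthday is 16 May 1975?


Birth: 1975-05-16
Reference: 2022-11-10
Year difference: 2022 - 1975 = 47
Has birthday (05-16) occurred by 11-10? Yes
Age in full years: 47

47


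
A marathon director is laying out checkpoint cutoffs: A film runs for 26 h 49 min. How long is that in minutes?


Hours: 26
Minutes: 49
Convert hours to minutes: 26 x 60 = 1560
Add remaining minutes: 1560 + 49 = 1609

1609


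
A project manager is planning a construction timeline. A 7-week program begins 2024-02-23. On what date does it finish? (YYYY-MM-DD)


Start: 2024-02-23
Weeks to add: 7
Convert to days: 7 x 7 = 49 days
Add 49 days to 2024-02-23
Result: 2024-04-12

2024-04-12


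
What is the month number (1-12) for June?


Calendar month order:
5. May
6. June <--
7. July
June is month number 6

6


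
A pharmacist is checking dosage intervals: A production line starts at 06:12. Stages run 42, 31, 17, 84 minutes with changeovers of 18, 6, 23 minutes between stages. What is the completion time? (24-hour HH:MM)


Start: 06:12 = 372 min from midnight
  after task 1 (42 min): 06:54
  after break (18 min): 07:12
  after task 2 (31 min): 07:43
  after break (6 min): 07:49
  after task 3 (17 min): 08:06
  after break (23 min): 08:29
  after task 4 (84 min): 09:53
Total elapsed: 221 minutes
End time: 09:53

09:53


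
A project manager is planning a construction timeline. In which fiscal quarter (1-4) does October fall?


Month: October (month 10)
Q1: January-March (months 1-3)
Q2: April-June (months 4-6)
Q3: July-September (months 7-9)
Q4: October-December (months 10-12)
Month 10 falls in Q4

4


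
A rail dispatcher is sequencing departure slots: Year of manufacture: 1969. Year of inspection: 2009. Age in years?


Birth year: 1969
Current year: 2009
Age = current year - birth year
Age = 2009 - 1969 = 40

40


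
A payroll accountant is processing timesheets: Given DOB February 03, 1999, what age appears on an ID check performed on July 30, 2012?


Birth: 1999-02-03
Reference: 2012-07-30
Year difference: 2012 - 1999 = 13
Has birthday (02-03) occurred by 07-30? Yes
Age in full years: 13

13


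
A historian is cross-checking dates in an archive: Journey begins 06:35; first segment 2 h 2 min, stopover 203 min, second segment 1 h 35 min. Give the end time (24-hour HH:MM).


Depart: 06:35
Leg 1: +122 min -> 08:37
Layover: +203 min -> 12:00
Leg 2: +95 min -> 13:35
Total travel: 420 minutes = 7h 0m
Arrival: 13:35

13:35


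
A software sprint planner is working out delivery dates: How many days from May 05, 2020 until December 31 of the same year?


Start: May 05, 2020
End: December 31, 2020
Days left in May: 26
June: 30
July: 31
August: 31
September: 30
... plus remaining months
Sum of remaining months: 214
Total: 26 + 214 = 240

240


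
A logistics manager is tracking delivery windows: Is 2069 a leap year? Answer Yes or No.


Year: 2069
Divisible by 4? 2069 / 4 = 517.25 -> No
Not divisible by 4, so NOT a leap year

No


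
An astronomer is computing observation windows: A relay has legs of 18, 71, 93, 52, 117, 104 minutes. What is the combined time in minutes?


Durations: 18, 71, 93, 52, 117, 104
Running sum: 18
+ 71 = 89
+ 93 = 182
+ 52 = 234
+ 117 = 351
+ 104 = 455
Total duration: 455 minutes
That is 7 hours and 35 minutes

455


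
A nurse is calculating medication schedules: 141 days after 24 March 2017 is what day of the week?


Start: 2017-03-24 (Friday)
Step 1 - find target date: add 141 days
  2017-03-24 + 141 days = 2017-08-12
Step 2 - day of week:
  141 mod 7 = 1
  Friday + 1 days -> Saturday
Result: Saturday (2017-08-12)

Saturday


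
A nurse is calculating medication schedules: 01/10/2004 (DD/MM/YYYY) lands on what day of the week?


Date: 2004-10-01
January 1, 2004 is a Thursday
Day of year: 275
Offset from Jan 1: 274 days
274 mod 7 = 1
Result: Friday

Friday


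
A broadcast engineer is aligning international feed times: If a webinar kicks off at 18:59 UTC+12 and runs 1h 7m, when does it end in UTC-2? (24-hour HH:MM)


Start: 18:59 in UTC+12
Step 1 - add duration:
  minutes: 59 + 7 = 66 (carry 1h)
  hours: 18 + 1 + 1 = 20
  end in UTC+12: 20:06
Step 2 - convert UTC+12 -> UTC-2:
  offset difference: -2 - (12) = -14 hours
  20 + (-14) = 6 -> mod 24 = 6
Result: 06:06 in UTC-2

06:06


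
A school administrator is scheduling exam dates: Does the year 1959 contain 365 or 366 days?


Year: 1959
Check leap year rules:
Divisible by 4? No
1959 is not a leap year
Days: 365

365


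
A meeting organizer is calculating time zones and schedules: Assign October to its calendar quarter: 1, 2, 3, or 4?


Month: October (month 10)
Q1: January-March (months 1-3)
Q2: April-June (months 4-6)
Q3: July-September (months 7-9)
Q4: October-December (months 10-12)
Month 10 falls in Q4

4


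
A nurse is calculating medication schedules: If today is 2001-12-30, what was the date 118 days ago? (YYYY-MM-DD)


Start: 2001-12-30
Subtracting 118 days
Days already passed in December: 30
After going back through December: 88 more days to subtract
November 2001: 30 days, 58 remaining
October 2001: 31 days, 27 remaining
September 2001 has 30 days, need 27
Result: 2001-09-03

2001-09-03


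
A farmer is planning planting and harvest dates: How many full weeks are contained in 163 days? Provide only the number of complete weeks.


Total days: 163
Days per week: 7
Division: 163 / 7 = 23 remainder 2
Complete weeks: 23
Remaining days: 2

23


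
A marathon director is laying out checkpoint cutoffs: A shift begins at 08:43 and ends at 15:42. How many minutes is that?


Start time: 08:43 = 523 minutes from midnight
End time: 15:42 = 942 minutes from midnight
Difference: 942 - 523 = 419 minutes
That is 6 hours and 59 minutes

419


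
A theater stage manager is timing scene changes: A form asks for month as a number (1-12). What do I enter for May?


Calendar month order:
4. April
5. May <--
6. June
May is month number 5

5


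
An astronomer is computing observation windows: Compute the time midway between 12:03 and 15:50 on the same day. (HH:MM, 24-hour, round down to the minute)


Start time: 12:03 = 723 minutes from midnight
End time: 15:50 = 950 minutes from midnight
Sum: 723 + 950 = 1673
Midpoint: 1673 / 2 = 836 minutes
Convert: 836 / 60 = 13 hours, 56 minutes
Result: 13:56

13:56


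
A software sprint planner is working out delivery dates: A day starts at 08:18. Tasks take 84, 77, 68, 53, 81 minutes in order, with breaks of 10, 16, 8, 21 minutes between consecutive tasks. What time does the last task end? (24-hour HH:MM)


Start: 08:18 = 498 min from midnight
  after task 1 (84 min): 09:42
  after break (10 min): 09:52
  after task 2 (77 min): 11:09
  after break (16 min): 11:25
  after task 3 (68 min): 12:33
  after break (8 min): 12:41
  after task 4 (53 min): 13:34
  after break (21 min): 13:55
  after task 5 (81 min): 15:16
Total elapsed: 418 minutes
End time: 15:16

15:16


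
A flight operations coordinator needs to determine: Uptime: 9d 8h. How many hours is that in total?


Days: 9
Extra hours: 8
Hours per day: 24
Days to hours: 9 x 24 = 216
Total: 216 + 8 = 224

224


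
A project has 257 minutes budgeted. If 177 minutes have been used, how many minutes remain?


Total budget: 257 minutes
Time used: 177 minutes
Remaining: 257 - 177 = 80 minutes
Percent used: 68.9%
Percent remaining: 31.1%

80


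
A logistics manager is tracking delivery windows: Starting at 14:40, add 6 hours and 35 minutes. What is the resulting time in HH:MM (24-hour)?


Start time: 14:40
Adding: 6 hours 35 minutes
Minutes: 40 + 35 = 75
Minute overflow: 75 >= 60, so carry 1 hour, minutes = 15
Hours: 14 + 6 + 1 = 21
Result: 21:15

21:15


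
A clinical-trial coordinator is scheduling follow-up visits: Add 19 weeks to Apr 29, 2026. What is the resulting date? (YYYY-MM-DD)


Start: 2026-04-29
Weeks to add: 19
Convert to days: 19 x 7 = 133 days
Add 133 days to 2026-04-29
Result: 2026-09-09

2026-09-09


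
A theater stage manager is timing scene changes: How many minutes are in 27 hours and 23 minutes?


Hours: 27
Minutes: 23
Convert hours to minutes: 27 x 60 = 1620
Add remaining minutes: 1620 + 23 = 1643

1643


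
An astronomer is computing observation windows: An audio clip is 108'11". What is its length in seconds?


Minutes: 108
Seconds: 11
Convert minutes to seconds: 108 x 60 = 6480
Add remaining seconds: 6480 + 11 = 6491

6491


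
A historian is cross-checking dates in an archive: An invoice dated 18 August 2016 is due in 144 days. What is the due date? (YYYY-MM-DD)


Start: 2016-08-18
Adding 144 days
Days remaining in August: 13
After August: 131 days still to add
September 2016: 30 days, 101 remaining
October 2016: 31 days, 70 remaining
November 2016: 30 days, 40 remaining
December 2016: 31 days, 9 remaining
Result: 2017-01-09

2017-01-09


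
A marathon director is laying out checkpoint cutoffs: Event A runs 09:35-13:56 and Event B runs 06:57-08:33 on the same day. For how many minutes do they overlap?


Interval A: [575, 836] minutes from midnight
Interval B: [417, 513] minutes from midnight
Overlap start = max(575, 417) = 575
Overlap end = min(836, 513) = 513
End <= start, so the intervals do not overlap: 0 minutes

0


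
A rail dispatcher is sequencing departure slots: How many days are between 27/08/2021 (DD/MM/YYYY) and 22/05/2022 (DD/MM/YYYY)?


Start date: 2021-08-27
End date: 2022-05-22
Aug 2021: +5 days
Sep 2021: +30 days
Oct 2021: +31 days
... (7 more months)
Total: 268 days

268


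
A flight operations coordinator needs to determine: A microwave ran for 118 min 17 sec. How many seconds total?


Minutes: 118
Extra seconds: 17
Seconds per minute: 60
Minutes to seconds: 118 x 60 = 7080
Total: 7080 + 17 = 7097

7097


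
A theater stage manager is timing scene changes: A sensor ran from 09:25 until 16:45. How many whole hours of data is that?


Start: 09:25
End: 16:45
Hour difference: 16 - 9 = 7 hours
Minute difference: 45 - 25 = 20 minutes
Total minutes: 440
Complete hours: 440 / 60 = 7 (remainder 20)

7


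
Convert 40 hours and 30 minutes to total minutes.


Hours: 40
Extra minutes: 30
Minutes per hour: 60
Hours to minutes: 40 x 60 = 2400
Total: 2400 + 30 = 2430

2430


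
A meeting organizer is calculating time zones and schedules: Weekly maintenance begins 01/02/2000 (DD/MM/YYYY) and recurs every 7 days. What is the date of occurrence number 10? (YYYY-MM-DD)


First occurrence: 2000-02-01 (occurrence 1)
Each occurrence is 7 days after the previous.
Occurrence 10 is 9 weeks after the first.
9 weeks = 63 days
2000-02-01 + 63 days = 2000-04-04

2000-04-04


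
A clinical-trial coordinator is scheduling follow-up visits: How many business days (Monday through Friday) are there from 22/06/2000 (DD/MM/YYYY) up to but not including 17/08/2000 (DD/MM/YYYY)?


Start: 2000-06-22 (Thursday)
End (exclusive): 2000-08-17 (Thursday)
Total calendar days: 56
Full weeks: 56 // 7 = 8 -> 40 weekdays
Remaining 0 days starting on Thursday:
Total business days: 40 + 0 = 40

40


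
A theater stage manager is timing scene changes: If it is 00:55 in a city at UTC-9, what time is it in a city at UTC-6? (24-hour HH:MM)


Local time: 00:55 at UTC-9 (offset -9h)
Target zone: UTC-6 (offset -6h)
Difference: -6 - (-9) = 3 hours
Calculation: 0 + (3) = 3
Result: 03:55

03:55


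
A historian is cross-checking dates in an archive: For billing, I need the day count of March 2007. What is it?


Month: March
Year: 2007
March is a 31-day month
Total: 31 days

31


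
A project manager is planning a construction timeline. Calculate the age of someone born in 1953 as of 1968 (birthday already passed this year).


Birth year: 1953
Current year: 1968
Age = current year - birth year
Age = 1968 - 1953 = 15

15


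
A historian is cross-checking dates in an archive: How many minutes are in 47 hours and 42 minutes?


Hours: 47
Extra minutes: 42
Minutes per hour: 60
Hours to minutes: 47 x 60 = 2820
Total: 2820 + 42 = 2862

2862


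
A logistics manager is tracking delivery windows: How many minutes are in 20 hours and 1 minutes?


Hours: 20
Minutes: 1
Convert hours to minutes: 20 x 60 = 1200
Add remaining minutes: 1200 + 1 = 1201

1201


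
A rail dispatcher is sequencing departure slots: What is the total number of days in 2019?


Year: 2019
Check leap year rules:
Divisible by 4? No
2019 is not a leap year
Days: 365

365


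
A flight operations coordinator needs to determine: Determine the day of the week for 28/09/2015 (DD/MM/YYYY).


Date: 2015-09-28
January 1, 2015 is a Thursday
Day of year: 271
Offset from Jan 1: 270 days
270 mod 7 = 4
Result: Monday

Monday


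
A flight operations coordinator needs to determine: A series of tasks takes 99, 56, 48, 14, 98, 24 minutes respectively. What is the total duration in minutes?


Durations: 99, 56, 48, 14, 98, 24
Running sum: 99
+ 56 = 155
+ 48 = 203
+ 14 = 217
+ 98 = 315
+ 24 = 339
Total duration: 339 minutes
That is 5 hours and 39 minutes

339


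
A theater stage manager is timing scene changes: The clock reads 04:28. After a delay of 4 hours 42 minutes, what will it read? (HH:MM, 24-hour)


Start time: 04:28
Adding: 4 hours 42 minutes
Minutes: 28 + 42 = 70
Minute overflow: 70 >= 60, so carry 1 hour, minutes = 10
Hours: 4 + 4 + 1 = 9
Result: 09:10

09:10


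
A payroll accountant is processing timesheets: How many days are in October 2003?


Month: October
Year: 2003
October is a 31-day month
Total: 31 days

31


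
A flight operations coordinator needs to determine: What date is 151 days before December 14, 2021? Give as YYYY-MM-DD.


Start: 2021-12-14
Subtracting 151 days
Days already passed in December: 14
After going back through December: 137 more days to subtract
November 2021: 30 days, 107 remaining
October 2021: 31 days, 76 remaining
September 2021: 30 days, 46 remaining
August 2021: 31 days, 15 remaining
Result: 2021-07-16

2021-07-16


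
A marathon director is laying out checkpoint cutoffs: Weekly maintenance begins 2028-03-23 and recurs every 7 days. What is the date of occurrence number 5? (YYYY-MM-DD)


First occurrence: 2028-03-23 (occurrence 1)
Each occurrence is 7 days after the previous.
Occurrence 5 is 4 weeks after the first.
4 weeks = 28 days
2028-03-23 + 28 days = 2028-04-20

2028-04-20


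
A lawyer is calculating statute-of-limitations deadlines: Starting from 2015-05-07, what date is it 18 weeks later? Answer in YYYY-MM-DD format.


Start: 2015-05-07
Weeks to add: 18
Convert to days: 18 x 7 = 126 days
Add 126 days to 2015-05-07
Result: 2015-09-10

2015-09-10


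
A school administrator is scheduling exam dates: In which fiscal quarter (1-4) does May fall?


Month: May (month 5)
Q1: January-March (months 1-3)
Q2: April-June (months 4-6)
Q3: July-September (months 7-9)
Q4: October-December (months 10-12)
Month 5 falls in Q2

2


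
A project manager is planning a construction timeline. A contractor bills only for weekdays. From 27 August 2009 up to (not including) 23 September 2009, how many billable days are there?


Start: 2009-08-27 (Thursday)
End (exclusive): 2009-09-23 (Wednesday)
Total calendar days: 27
Full weeks: 27 // 7 = 3 -> 15 weekdays
Remaining 6 days starting on Thursday:
  Thu(w), Fri(w), Sat(-), Sun(-), Mon(w), Tue(w) -> 4 weekdays
Total business days: 15 + 4 = 19

19


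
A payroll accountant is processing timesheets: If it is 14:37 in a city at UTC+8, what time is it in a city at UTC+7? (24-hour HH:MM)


Local time: 14:37 at UTC+8 (offset 8h)
Target zone: UTC+7 (offset 7h)
Difference: 7 - (8) = -1 hours
Calculation: 14 + (-1) = 13
Result: 13:37

13:37


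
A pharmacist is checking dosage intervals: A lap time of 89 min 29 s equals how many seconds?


Minutes: 89
Seconds: 29
Convert minutes to seconds: 89 x 60 = 5340
Add remaining seconds: 5340 + 29 = 5369

5369


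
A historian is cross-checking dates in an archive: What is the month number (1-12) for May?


Calendar month order:
4. April
5. May <--
6. June
May is month number 5

5


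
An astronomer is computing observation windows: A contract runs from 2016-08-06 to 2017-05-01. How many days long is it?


Start date: 2016-08-06
End date: 2017-05-01
Aug 2016: +26 days
Sep 2016: +30 days
Oct 2016: +31 days
... (6 more months)
Total: 268 days

268


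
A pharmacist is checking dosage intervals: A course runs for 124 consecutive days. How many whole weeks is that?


Total days: 124
Days per week: 7
Division: 124 / 7 = 17 remainder 5
Complete weeks: 17
Remaining days: 5

17


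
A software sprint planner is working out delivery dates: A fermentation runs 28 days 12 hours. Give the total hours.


Days: 28
Extra hours: 12
Hours per day: 24
Days to hours: 28 x 24 = 672
Total: 672 + 12 = 684

684


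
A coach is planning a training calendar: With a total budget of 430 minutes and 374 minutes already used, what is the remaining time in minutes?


Total budget: 430 minutes
Time used: 374 minutes
Remaining: 430 - 374 = 56 minutes
Percent used: 87.0%
Percent remaining: 13.0%

56


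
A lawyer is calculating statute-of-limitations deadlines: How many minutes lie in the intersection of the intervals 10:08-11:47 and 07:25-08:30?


Interval A: [608, 707] minutes from midnight
Interval B: [445, 510] minutes from midnight
Overlap start = max(608, 445) = 608
Overlap end = min(707, 510) = 510
End <= start, so the intervals do not overlap: 0 minutes

0


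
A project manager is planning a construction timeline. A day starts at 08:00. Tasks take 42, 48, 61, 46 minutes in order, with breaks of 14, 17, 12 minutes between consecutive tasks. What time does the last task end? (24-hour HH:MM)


Start: 08:00 = 480 min from midnight
  after task 1 (42 min): 08:42
  after break (14 min): 08:56
  after task 2 (48 min): 09:44
  after break (17 min): 10:01
  after task 3 (61 min): 11:02
  after break (12 min): 11:14
  after task 4 (46 min): 12:00
Total elapsed: 240 minutes
End time: 12:00

12:00


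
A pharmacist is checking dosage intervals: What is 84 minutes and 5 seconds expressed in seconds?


Minutes: 84
Extra seconds: 5
Seconds per minute: 60
Minutes to seconds: 84 x 60 = 5040
Total: 5040 + 5 = 5045

5045


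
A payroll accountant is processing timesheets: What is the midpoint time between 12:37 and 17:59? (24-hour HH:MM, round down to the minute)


Start time: 12:37 = 757 minutes from midnight
End time: 17:59 = 1079 minutes from midnight
Sum: 757 + 1079 = 1836
Midpoint: 1836 / 2 = 918 minutes
Convert: 918 / 60 = 15 hours, 18 minutes
Result: 15:18

15:18


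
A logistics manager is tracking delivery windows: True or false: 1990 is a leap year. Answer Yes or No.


Year: 1990
Divisible by 4? 1990 / 4 = 497.5 -> No
Not divisible by 4, so NOT a leap year

No


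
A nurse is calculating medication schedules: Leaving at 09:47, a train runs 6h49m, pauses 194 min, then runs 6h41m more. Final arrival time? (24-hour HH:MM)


Depart: 09:47
Leg 1: +409 min -> 16:36
Layover: +194 min -> 19:50
Leg 2: +401 min -> 02:31
Total travel: 1004 minutes = 16h 44m
Arrival: 02:31

02:31


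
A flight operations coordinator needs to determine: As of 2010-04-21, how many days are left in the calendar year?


Start: April 21, 2010
End: December 31, 2010
Days left in April: 9
May: 31
June: 30
July: 31
August: 31
... plus remaining months
Sum of remaining months: 245
Total: 9 + 245 = 254

254


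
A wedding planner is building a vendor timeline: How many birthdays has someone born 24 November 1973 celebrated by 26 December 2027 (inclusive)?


Birth: 1973-11-24
Reference: 2027-12-26
Year difference: 2027 - 1973 = 54
Has birthday (11-24) occurred by 12-26? Yes
Age in full years: 54

54


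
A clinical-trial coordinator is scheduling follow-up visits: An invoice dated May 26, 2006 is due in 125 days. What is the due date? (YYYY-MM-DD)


Start: 2006-05-26
Adding 125 days
Days remaining in May: 5
After May: 120 days still to add
June 2006: 30 days, 90 remaining
July 2006: 31 days, 59 remaining
August 2006: 31 days, 28 remaining
September 2006 has 30 days, need 28
Result: 2006-09-28

2006-09-28


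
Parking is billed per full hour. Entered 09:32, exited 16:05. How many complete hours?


Start: 09:32
End: 16:05
Hour difference: 16 - 9 = 7 hours
Minute difference: 5 - 32 = -27 minutes
Total minutes: 393
Complete hours: 393 / 60 = 6 (remainder 33)

6


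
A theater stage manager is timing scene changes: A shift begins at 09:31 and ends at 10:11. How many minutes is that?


Start time: 09:31 = 571 minutes from midnight
End time: 10:11 = 611 minutes from midnight
Difference: 611 - 571 = 40 minutes
That is 0 hours and 40 minutes

40


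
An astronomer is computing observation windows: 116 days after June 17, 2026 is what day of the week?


Start: 2026-06-17 (Wednesday)
Step 1 - find target date: add 116 days
  2026-06-17 + 116 days = 2026-10-11
Step 2 - day of week:
  116 mod 7 = 4
  Wednesday + 4 days -> Sunday
Result: Sunday (2026-10-11)

Sunday


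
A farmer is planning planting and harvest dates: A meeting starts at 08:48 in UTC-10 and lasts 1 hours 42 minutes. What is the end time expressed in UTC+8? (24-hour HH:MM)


Start: 08:48 in UTC-10
Step 1 - add duration:
  minutes: 48 + 42 = 90 (carry 1h)
  hours: 8 + 1 + 1 = 10
  end in UTC-10: 10:30
Step 2 - convert UTC-10 -> UTC+8:
  offset difference: 8 - (-10) = 18 hours
  10 + (18) = 28 -> mod 24 = 4
Result: 04:30 in UTC+8

04:30


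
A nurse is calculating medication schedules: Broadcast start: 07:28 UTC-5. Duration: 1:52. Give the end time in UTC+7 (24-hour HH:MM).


Start: 07:28 in UTC-5
Step 1 - add duration:
  minutes: 28 + 52 = 80 (carry 1h)
  hours: 7 + 1 + 1 = 9
  end in UTC-5: 09:20
Step 2 - convert UTC-5 -> UTC+7:
  offset difference: 7 - (-5) = 12 hours
  9 + (12) = 21 -> mod 24 = 21
Result: 21:20 in UTC+7

21:20


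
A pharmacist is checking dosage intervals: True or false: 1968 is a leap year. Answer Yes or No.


Year: 1968
Divisible by 4? 1968 / 4 = 492.0 -> Yes
Divisible by 100? 1968 / 100 = 19.68 -> No
Divisible by 4 but not 100, so it IS a leap year

Yes


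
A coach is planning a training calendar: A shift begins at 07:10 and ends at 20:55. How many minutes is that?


Start time: 07:10 = 430 minutes from midnight
End time: 20:55 = 1255 minutes from midnight
Difference: 1255 - 430 = 825 minutes
That is 13 hours and 45 minutes

825


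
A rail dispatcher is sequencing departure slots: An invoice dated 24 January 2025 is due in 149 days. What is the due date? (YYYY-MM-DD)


Start: 2025-01-24
Adding 149 days
Days remaining in January: 7
After January: 142 days still to add
February 2025: 28 days, 114 remaining
March 2025: 31 days, 83 remaining
April 2025: 30 days, 53 remaining
May 2025: 31 days, 22 remaining
Result: 2025-06-22

2025-06-22


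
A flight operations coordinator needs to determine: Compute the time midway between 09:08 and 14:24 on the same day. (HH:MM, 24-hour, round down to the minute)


Start time: 09:08 = 548 minutes from midnight
End time: 14:24 = 864 minutes from midnight
Sum: 548 + 864 = 1412
Midpoint: 1412 / 2 = 706 minutes
Convert: 706 / 60 = 11 hours, 46 minutes
Result: 11:46

11:46


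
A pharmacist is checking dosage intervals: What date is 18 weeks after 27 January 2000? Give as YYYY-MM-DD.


Start: 2000-01-27
Weeks to add: 18
Convert to days: 18 x 7 = 126 days
Add 126 days to 2000-01-27
Result: 2000-06-01

2000-06-01


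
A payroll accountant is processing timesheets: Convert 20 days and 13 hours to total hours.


Days: 20
Extra hours: 13
Hours per day: 24
Days to hours: 20 x 24 = 480
Total: 480 + 13 = 493

493


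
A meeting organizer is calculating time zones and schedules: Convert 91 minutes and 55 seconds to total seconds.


Minutes: 91
Extra seconds: 55
Seconds per minute: 60
Minutes to seconds: 91 x 60 = 5460
Total: 5460 + 55 = 5515

5515


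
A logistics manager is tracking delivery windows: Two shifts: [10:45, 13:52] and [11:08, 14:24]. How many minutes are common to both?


Interval A: [645, 832] minutes from midnight
Interval B: [668, 864] minutes from midnight
Overlap start = max(645, 668) = 668
Overlap end = min(832, 864) = 832
Overlap = 832 - 668 = 164 minutes

164


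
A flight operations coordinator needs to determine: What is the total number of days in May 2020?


Month: May
Year: 2020
May is a 31-day month
Total: 31 days

31


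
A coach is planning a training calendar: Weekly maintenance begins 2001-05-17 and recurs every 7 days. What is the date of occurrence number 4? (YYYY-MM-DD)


First occurrence: 2001-05-17 (occurrence 1)
Each occurrence is 7 days after the previous.
Occurrence 4 is 3 weeks after the first.
3 weeks = 21 days
2001-05-17 + 21 days = 2001-06-07

2001-06-07
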